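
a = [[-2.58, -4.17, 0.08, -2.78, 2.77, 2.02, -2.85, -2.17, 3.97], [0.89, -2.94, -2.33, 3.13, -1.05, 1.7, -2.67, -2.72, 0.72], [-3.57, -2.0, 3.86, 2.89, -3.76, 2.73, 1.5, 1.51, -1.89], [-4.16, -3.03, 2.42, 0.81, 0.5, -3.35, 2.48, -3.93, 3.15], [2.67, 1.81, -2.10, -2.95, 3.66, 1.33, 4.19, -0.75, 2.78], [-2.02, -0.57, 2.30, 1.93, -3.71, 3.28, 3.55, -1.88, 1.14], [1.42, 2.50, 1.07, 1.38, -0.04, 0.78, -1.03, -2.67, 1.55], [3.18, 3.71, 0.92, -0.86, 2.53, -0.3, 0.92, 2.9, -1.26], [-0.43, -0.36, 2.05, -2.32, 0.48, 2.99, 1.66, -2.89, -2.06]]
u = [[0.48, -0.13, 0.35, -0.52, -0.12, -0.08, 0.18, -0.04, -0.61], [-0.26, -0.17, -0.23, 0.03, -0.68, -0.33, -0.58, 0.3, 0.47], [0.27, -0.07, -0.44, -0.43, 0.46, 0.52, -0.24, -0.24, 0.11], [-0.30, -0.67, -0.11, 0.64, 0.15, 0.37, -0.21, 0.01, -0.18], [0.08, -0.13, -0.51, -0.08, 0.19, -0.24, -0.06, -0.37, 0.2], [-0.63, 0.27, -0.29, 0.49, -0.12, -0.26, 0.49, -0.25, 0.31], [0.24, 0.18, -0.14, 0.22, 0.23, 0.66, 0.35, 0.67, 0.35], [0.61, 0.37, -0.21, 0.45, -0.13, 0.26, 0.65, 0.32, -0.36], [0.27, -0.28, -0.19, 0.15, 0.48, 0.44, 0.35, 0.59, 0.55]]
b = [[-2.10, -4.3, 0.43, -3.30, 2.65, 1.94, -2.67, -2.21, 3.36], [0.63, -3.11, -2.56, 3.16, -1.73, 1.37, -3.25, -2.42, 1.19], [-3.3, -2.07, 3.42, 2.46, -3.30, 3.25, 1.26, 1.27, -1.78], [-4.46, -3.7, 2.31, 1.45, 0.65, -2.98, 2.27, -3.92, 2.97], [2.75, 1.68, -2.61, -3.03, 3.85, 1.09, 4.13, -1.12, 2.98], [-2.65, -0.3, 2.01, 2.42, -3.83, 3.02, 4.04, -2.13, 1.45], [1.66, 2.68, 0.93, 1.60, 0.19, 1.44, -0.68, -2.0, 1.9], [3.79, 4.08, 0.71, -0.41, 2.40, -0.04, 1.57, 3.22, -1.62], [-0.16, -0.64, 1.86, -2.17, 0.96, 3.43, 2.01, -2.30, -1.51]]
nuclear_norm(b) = 56.41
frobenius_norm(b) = 22.37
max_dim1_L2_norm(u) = 1.22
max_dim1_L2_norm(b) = 8.93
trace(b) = 7.56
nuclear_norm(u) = 8.41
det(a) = -609867.68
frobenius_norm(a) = 21.94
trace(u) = 1.66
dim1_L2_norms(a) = [8.49, 6.61, 8.35, 8.72, 8.03, 7.44, 4.75, 6.54, 5.87]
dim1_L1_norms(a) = [23.39, 18.15, 23.71, 23.83, 22.24, 20.38, 12.44, 16.58, 15.24]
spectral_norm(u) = 1.84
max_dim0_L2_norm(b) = 8.56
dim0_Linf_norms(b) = [4.46, 4.3, 3.42, 3.3, 3.85, 3.43, 4.13, 3.92, 3.36]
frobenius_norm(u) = 3.28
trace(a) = 5.90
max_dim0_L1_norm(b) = 22.56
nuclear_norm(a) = 56.03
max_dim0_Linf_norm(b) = 4.46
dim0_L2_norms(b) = [8.2, 8.56, 6.28, 7.18, 7.59, 7.02, 8.05, 7.29, 6.65]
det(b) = -519649.82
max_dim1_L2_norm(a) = 8.72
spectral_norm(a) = 12.95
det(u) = -0.01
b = u + a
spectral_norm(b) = 13.52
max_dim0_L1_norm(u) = 3.16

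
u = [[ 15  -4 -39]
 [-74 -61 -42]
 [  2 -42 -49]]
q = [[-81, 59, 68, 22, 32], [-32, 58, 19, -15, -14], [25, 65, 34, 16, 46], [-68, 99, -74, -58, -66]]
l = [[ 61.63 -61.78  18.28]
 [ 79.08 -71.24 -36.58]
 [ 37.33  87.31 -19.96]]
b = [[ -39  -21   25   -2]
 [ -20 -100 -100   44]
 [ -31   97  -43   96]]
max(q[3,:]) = 99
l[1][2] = -36.58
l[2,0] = 37.33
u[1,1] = -61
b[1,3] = 44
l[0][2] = 18.28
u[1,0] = -74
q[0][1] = 59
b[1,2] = -100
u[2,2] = -49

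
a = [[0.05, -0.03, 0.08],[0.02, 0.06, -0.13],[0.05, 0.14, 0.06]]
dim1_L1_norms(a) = [0.16, 0.21, 0.25]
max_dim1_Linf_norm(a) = 0.14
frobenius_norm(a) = 0.24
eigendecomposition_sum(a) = [[0.09-0.00j, 0.05+0.00j, 0.02+0.00j], [(-0.03+0j), -0.02+0.00j, -0.01-0.00j], [(0.02-0j), (0.01+0j), 0j]] + [[-0.02-0.00j, (-0.04-0.03j), 0.03-0.03j], [0.02+0.02j, 0.04+0.07j, (-0.06+0.03j)], [(0.02-0.02j), 0.07-0.03j, (0.03+0.06j)]] + [[-0.02+0.00j, (-0.04+0.03j), 0.03+0.03j], [(0.02-0.02j), (0.04-0.07j), (-0.06-0.03j)], [(0.02+0.02j), 0.07+0.03j, (0.03-0.06j)]]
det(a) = 0.00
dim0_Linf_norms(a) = [0.05, 0.14, 0.13]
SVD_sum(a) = [[0.01,-0.02,0.09], [-0.02,0.04,-0.13], [0.00,-0.01,0.03]] + [[0.00, 0.01, 0.0], [0.01, 0.03, 0.01], [0.05, 0.14, 0.03]] + [[0.04, -0.01, -0.01], [0.02, -0.01, -0.00], [-0.01, 0.0, 0.00]]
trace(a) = 0.17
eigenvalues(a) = [(0.08+0j), (0.05+0.12j), (0.05-0.12j)]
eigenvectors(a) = [[-0.93+0.00j,  -0.39+0.17j,  -0.39-0.17j],[(0.31+0j),  (0.67+0j),  0.67-0.00j],[(-0.18+0j),  0.01-0.61j,  0.01+0.61j]]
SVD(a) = [[-0.54, -0.04, -0.84], [0.83, -0.21, -0.52], [-0.16, -0.98, 0.15]] @ diag([0.16701462068609252, 0.16178213534336608, 0.04829758959639108]) @ [[-0.11, 0.26, -0.96],  [-0.34, -0.92, -0.21],  [-0.93, 0.30, 0.19]]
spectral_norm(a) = 0.17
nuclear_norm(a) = 0.38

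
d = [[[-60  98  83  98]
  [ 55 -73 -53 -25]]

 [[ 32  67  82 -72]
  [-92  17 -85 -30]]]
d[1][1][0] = -92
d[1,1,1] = 17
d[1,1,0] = -92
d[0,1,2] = -53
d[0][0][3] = 98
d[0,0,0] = -60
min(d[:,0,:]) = -72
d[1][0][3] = -72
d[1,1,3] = -30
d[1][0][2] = 82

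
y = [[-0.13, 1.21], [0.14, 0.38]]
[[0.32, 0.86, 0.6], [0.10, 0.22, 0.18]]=y @ [[-0.01,-0.28,-0.08],[0.26,0.68,0.49]]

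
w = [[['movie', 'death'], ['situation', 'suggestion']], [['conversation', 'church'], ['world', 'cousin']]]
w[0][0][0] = 'movie'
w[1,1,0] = 'world'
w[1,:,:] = [['conversation', 'church'], ['world', 'cousin']]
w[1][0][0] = 'conversation'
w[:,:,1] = [['death', 'suggestion'], ['church', 'cousin']]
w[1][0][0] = 'conversation'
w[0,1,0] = 'situation'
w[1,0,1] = 'church'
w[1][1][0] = 'world'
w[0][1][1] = 'suggestion'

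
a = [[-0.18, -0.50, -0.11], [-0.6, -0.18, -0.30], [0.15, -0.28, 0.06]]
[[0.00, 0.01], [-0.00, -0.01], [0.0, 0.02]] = a @ [[0.01, 0.03], [-0.01, -0.04], [0.00, 0.00]]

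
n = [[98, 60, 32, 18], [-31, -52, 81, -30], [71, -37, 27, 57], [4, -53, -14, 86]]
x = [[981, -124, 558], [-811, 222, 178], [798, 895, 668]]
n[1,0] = -31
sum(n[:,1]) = -82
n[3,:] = [4, -53, -14, 86]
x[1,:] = [-811, 222, 178]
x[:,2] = [558, 178, 668]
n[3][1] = -53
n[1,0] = -31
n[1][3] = -30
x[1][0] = -811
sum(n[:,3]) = 131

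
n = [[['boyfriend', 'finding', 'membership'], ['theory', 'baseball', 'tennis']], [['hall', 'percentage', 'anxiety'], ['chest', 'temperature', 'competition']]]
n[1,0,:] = ['hall', 'percentage', 'anxiety']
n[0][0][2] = 'membership'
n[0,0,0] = 'boyfriend'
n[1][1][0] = 'chest'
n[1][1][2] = 'competition'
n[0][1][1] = 'baseball'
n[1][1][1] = 'temperature'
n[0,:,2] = ['membership', 'tennis']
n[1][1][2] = 'competition'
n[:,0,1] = ['finding', 'percentage']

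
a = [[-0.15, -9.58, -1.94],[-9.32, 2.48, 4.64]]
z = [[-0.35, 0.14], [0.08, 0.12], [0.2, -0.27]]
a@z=[[-1.1,-0.65], [4.39,-2.26]]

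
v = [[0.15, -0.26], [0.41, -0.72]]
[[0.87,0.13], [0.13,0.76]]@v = [[0.18, -0.32],[0.33, -0.58]]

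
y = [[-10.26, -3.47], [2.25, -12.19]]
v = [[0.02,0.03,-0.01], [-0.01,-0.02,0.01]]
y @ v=[[-0.17,-0.24,0.07], [0.17,0.31,-0.14]]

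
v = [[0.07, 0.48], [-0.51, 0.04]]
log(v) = [[-0.65, 1.42], [-1.51, -0.74]]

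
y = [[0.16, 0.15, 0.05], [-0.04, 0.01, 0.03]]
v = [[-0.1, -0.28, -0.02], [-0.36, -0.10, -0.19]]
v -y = [[-0.26, -0.43, -0.07], [-0.32, -0.11, -0.22]]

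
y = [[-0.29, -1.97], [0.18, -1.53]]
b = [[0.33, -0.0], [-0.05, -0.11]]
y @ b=[[0.0, 0.22], [0.14, 0.17]]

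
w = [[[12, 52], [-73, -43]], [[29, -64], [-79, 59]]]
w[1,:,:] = [[29, -64], [-79, 59]]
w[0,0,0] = 12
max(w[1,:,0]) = 29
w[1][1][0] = -79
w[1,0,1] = -64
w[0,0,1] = 52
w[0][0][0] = 12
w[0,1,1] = -43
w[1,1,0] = -79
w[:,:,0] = [[12, -73], [29, -79]]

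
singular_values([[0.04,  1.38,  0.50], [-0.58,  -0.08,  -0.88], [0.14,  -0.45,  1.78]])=[2.08, 1.45, 0.45]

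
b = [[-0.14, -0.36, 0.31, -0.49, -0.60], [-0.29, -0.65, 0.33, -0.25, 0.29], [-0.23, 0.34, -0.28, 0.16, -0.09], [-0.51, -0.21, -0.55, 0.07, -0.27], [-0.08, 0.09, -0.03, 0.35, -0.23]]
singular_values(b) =[1.14, 0.92, 0.68, 0.32, 0.2]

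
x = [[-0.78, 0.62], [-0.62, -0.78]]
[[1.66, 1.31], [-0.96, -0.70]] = x @ [[-0.71, -0.59],[1.79, 1.37]]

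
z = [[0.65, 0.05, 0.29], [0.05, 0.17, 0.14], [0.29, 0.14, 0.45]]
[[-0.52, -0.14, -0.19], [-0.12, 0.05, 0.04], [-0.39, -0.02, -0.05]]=z @[[-0.59, -0.23, -0.3], [-0.16, 0.38, 0.37], [-0.44, -0.02, -0.04]]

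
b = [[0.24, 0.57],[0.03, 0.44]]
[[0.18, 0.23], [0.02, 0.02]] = b @ [[0.80,1.03], [-0.02,-0.03]]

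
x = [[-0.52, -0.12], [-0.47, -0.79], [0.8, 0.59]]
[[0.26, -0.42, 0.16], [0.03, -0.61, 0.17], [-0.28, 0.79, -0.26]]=x@[[-0.57, 0.74, -0.29],[0.30, 0.33, -0.04]]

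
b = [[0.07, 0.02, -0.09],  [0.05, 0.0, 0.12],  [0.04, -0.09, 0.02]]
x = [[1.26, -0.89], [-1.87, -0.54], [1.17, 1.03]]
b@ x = [[-0.05, -0.17], [0.20, 0.08], [0.24, 0.03]]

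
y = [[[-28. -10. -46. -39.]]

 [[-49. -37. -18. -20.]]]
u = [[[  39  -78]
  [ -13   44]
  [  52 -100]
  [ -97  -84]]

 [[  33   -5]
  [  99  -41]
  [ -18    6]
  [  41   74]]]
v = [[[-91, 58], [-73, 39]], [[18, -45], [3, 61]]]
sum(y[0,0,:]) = -123.0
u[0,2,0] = 52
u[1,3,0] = 41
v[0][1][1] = 39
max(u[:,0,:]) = 39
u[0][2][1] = -100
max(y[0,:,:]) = -10.0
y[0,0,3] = -39.0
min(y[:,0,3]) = -39.0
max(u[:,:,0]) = 99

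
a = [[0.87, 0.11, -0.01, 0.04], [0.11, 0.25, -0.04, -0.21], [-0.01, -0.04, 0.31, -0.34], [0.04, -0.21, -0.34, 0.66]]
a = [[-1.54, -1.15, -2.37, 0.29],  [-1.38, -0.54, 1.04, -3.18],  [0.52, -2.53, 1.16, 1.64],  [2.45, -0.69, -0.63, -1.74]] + [[2.41, 1.26, 2.36, -0.25],[1.49, 0.79, -1.08, 2.97],[-0.53, 2.49, -0.85, -1.98],[-2.41, 0.48, 0.29, 2.40]]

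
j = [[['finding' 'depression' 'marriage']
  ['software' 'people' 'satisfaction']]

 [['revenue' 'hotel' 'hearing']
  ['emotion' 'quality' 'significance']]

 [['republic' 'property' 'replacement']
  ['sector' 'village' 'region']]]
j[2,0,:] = ['republic', 'property', 'replacement']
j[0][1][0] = 'software'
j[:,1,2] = ['satisfaction', 'significance', 'region']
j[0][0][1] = 'depression'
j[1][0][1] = 'hotel'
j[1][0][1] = 'hotel'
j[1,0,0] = 'revenue'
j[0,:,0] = ['finding', 'software']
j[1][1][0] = 'emotion'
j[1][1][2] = 'significance'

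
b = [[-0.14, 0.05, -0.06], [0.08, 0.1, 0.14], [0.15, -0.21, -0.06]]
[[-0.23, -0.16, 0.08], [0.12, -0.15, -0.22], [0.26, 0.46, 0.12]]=b@ [[1.39,0.86,-0.98], [-0.32,-1.46,-1.24], [0.30,-0.49,-0.09]]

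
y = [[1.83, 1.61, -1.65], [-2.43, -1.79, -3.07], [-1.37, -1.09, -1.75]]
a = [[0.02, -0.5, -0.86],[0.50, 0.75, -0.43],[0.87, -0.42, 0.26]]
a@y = [[2.43, 1.86, 3.01], [-0.32, -0.07, -2.38], [2.26, 1.87, -0.60]]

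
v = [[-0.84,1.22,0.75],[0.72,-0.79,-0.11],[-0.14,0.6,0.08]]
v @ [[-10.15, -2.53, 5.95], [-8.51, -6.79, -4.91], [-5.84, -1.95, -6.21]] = [[-6.24, -7.62, -15.65], [0.06, 3.76, 8.85], [-4.15, -3.88, -4.28]]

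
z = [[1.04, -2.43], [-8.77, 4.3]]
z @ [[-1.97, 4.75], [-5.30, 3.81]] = [[10.83,-4.32], [-5.51,-25.27]]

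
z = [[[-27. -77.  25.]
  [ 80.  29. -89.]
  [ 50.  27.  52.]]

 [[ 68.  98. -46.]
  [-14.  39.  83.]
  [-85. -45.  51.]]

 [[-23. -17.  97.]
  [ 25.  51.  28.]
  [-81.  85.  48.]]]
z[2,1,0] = 25.0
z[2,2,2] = 48.0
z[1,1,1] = 39.0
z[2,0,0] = -23.0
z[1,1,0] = -14.0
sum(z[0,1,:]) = 20.0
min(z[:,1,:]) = -89.0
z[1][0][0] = 68.0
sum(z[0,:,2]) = -12.0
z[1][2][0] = -85.0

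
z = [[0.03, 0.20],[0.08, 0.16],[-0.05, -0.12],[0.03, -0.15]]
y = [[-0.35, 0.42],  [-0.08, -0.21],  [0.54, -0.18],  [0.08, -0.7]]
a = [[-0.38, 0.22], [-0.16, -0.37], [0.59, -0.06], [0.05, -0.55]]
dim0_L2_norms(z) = [0.1, 0.32]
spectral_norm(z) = 0.33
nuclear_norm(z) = 0.41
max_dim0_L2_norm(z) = 0.32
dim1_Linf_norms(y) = [0.42, 0.21, 0.54, 0.7]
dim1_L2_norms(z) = [0.2, 0.18, 0.13, 0.15]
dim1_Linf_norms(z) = [0.2, 0.16, 0.12, 0.15]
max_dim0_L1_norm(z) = 0.63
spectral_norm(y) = 0.95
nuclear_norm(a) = 1.42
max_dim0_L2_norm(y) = 0.86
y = z + a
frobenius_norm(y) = 1.08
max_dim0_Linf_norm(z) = 0.2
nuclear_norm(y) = 1.46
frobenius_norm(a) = 1.01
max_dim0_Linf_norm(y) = 0.7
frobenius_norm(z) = 0.34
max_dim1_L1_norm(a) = 0.65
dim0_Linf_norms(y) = [0.54, 0.7]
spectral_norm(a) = 0.77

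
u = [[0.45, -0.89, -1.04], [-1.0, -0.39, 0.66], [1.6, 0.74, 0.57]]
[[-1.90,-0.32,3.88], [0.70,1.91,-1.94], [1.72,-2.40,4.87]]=u @ [[0.33, -1.28, 4.3], [0.28, -0.83, -3.76], [1.73, 0.46, 1.35]]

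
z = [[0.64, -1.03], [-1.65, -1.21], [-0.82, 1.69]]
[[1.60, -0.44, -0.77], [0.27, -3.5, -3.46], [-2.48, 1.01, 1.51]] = z @ [[0.67, 1.24, 1.06], [-1.14, 1.2, 1.41]]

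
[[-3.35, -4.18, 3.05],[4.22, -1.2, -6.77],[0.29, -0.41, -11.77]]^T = [[-3.35, 4.22, 0.29], [-4.18, -1.2, -0.41], [3.05, -6.77, -11.77]]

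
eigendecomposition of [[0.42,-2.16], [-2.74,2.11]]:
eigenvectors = [[-0.78, 0.53], [-0.63, -0.85]]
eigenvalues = [-1.31, 3.84]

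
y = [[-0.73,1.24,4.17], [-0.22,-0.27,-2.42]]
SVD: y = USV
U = [[-0.88, 0.47], [0.47, 0.88]]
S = [5.0, 0.66]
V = [[0.11, -0.24, -0.96], [-0.82, 0.53, -0.23]]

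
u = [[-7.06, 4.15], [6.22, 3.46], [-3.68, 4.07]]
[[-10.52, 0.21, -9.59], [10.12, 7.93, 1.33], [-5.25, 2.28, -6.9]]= u@[[1.56, 0.64, 0.77], [0.12, 1.14, -1.0]]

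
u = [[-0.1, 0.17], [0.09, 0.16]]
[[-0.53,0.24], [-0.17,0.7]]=u@[[1.79,2.57], [-2.06,2.90]]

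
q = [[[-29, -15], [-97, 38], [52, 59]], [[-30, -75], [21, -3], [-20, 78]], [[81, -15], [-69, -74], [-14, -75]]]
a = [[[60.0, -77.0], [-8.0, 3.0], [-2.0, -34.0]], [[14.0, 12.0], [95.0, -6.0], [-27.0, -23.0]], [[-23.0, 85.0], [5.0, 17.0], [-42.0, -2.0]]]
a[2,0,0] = -23.0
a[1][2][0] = -27.0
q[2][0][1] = -15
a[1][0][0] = 14.0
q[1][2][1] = 78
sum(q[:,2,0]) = 18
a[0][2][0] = -2.0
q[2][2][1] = -75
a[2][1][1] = 17.0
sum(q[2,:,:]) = -166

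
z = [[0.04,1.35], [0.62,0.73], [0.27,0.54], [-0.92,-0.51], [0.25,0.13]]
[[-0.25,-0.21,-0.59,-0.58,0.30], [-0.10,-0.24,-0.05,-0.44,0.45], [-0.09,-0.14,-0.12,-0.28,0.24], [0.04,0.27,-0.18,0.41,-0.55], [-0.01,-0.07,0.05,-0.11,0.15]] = z @ [[0.06, -0.21, 0.45, -0.21, 0.48],[-0.19, -0.15, -0.45, -0.42, 0.21]]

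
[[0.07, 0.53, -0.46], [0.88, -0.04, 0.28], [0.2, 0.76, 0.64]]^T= [[0.07, 0.88, 0.20], [0.53, -0.04, 0.76], [-0.46, 0.28, 0.64]]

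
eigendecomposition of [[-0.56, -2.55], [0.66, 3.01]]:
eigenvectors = [[-0.98, 0.65], [0.21, -0.76]]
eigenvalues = [-0.0, 2.45]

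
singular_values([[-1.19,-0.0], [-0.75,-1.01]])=[1.55, 0.78]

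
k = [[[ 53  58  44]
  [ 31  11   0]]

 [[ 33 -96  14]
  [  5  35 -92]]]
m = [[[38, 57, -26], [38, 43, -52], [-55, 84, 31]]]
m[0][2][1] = 84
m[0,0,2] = -26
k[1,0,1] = -96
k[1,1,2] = -92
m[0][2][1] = 84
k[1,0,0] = 33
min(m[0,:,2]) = -52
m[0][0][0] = 38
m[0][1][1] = 43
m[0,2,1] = 84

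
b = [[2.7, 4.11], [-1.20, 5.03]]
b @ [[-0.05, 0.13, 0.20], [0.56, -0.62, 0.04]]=[[2.17, -2.2, 0.7], [2.88, -3.27, -0.04]]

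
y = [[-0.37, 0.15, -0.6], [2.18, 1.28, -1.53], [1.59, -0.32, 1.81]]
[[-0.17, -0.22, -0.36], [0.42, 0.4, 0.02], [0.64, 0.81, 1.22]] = y@[[0.22, 0.18, 0.19],[0.18, 0.45, 0.37],[0.19, 0.37, 0.57]]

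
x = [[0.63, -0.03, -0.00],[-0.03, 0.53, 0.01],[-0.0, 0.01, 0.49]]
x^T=[[0.63, -0.03, -0.0], [-0.03, 0.53, 0.01], [-0.00, 0.01, 0.49]]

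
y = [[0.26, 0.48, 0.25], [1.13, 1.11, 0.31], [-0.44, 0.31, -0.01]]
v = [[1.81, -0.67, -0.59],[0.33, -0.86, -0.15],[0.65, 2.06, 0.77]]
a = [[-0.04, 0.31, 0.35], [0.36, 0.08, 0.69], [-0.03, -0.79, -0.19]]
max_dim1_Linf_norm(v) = 2.06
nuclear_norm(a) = 1.83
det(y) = 0.12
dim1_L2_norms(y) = [0.6, 1.61, 0.54]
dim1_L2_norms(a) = [0.47, 0.78, 0.81]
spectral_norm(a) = 1.02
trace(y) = 1.36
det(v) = -1.13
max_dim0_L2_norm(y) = 1.25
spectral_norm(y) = 1.71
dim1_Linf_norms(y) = [0.48, 1.13, 0.44]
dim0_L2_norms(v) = [1.95, 2.33, 0.98]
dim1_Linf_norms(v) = [1.81, 0.86, 2.06]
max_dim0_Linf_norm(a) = 0.79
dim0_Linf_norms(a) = [0.36, 0.79, 0.69]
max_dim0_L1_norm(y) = 1.9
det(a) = -0.11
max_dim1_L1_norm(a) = 1.13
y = a @ v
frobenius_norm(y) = 1.80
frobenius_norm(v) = 3.19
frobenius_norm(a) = 1.22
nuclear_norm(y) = 2.40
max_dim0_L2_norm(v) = 2.33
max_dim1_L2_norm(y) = 1.61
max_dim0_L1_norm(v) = 3.59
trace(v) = 1.72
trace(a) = -0.15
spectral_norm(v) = 2.52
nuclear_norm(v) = 4.70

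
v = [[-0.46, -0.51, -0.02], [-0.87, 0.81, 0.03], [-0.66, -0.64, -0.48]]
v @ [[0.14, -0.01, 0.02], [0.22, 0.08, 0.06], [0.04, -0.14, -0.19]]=[[-0.18, -0.03, -0.04], [0.06, 0.07, 0.03], [-0.25, 0.02, 0.04]]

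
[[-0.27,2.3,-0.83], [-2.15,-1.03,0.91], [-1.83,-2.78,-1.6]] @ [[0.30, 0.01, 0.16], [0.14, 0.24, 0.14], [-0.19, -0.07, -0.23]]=[[0.4, 0.61, 0.47], [-0.96, -0.33, -0.7], [-0.63, -0.57, -0.31]]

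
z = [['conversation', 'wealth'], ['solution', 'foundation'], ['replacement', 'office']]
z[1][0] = 'solution'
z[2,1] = 'office'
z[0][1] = 'wealth'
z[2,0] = 'replacement'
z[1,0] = 'solution'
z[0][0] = 'conversation'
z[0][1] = 'wealth'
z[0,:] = ['conversation', 'wealth']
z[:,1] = ['wealth', 'foundation', 'office']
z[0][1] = 'wealth'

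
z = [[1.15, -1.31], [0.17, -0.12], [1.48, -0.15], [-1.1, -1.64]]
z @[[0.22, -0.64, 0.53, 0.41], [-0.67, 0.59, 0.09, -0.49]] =[[1.13, -1.51, 0.49, 1.11], [0.12, -0.18, 0.08, 0.13], [0.43, -1.04, 0.77, 0.68], [0.86, -0.26, -0.73, 0.35]]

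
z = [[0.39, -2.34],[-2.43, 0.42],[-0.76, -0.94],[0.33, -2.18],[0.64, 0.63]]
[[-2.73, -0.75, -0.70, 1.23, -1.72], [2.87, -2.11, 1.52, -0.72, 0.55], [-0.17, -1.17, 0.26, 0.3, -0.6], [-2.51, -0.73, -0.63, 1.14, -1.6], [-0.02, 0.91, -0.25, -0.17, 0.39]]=z @ [[-1.01, 0.95, -0.59, 0.21, -0.10], [1.00, 0.48, 0.20, -0.49, 0.72]]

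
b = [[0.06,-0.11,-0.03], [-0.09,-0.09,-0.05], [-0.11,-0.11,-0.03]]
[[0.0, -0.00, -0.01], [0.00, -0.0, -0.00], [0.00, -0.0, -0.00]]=b@[[0.01, -0.01, -0.02], [-0.03, 0.03, 0.04], [-0.01, 0.01, 0.02]]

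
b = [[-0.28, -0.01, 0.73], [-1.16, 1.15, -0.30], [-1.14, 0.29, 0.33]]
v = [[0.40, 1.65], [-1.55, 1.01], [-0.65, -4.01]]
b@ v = [[-0.57, -3.4],  [-2.05, 0.45],  [-1.12, -2.91]]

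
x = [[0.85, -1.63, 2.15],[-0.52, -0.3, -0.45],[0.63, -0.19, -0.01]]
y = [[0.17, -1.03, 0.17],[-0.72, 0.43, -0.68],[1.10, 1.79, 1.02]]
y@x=[[0.79, -0.0, 0.83], [-1.26, 1.17, -1.73], [0.65, -2.52, 1.55]]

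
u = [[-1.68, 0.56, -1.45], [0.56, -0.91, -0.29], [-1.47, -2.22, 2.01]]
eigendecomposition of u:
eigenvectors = [[-0.32, -0.91, -0.34], [-0.12, 0.4, 0.84], [0.94, -0.11, 0.42]]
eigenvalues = [2.8, -2.1, -1.28]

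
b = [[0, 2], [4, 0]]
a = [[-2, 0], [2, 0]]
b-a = [[2, 2], [2, 0]]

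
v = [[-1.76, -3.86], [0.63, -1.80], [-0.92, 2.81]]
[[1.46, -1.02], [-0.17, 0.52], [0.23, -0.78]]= v @ [[-0.59, 0.69], [-0.11, -0.05]]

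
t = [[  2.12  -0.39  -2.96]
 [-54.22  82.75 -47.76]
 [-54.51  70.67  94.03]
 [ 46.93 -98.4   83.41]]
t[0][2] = -2.96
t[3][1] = -98.4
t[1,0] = -54.22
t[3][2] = 83.41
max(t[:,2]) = 94.03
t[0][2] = -2.96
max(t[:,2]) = 94.03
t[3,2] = 83.41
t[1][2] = -47.76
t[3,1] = -98.4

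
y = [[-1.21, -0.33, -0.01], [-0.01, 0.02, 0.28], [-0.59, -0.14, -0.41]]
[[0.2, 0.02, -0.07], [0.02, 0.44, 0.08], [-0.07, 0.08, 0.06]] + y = [[-1.01, -0.31, -0.08], [0.01, 0.46, 0.36], [-0.66, -0.06, -0.35]]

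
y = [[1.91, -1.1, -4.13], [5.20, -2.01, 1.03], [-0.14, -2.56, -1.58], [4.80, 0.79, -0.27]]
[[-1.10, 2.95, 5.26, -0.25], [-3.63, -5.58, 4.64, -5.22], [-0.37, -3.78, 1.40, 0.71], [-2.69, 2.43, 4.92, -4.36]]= y @ [[-0.6, 0.06, 1.00, -0.93], [0.22, 2.27, -0.12, 0.00], [-0.07, -1.29, -0.78, -0.37]]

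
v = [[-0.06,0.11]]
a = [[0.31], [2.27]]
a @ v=[[-0.02, 0.03], [-0.14, 0.25]]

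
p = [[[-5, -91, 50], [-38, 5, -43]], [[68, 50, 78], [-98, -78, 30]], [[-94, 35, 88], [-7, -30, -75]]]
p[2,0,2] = 88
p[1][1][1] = -78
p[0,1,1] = 5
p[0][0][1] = -91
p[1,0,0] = 68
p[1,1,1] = -78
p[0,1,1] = 5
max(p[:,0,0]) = 68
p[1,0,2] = 78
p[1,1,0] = -98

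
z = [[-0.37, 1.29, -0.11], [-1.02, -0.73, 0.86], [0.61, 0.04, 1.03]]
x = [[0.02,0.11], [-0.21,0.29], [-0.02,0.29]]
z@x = [[-0.28, 0.30], [0.12, -0.07], [-0.02, 0.38]]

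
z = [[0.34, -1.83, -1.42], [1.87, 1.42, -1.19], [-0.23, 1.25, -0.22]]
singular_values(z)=[2.79, 2.42, 0.69]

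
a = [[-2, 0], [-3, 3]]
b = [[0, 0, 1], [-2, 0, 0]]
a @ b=[[0, 0, -2], [-6, 0, -3]]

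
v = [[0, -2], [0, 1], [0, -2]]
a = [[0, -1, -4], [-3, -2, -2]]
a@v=[[0, 7], [0, 8]]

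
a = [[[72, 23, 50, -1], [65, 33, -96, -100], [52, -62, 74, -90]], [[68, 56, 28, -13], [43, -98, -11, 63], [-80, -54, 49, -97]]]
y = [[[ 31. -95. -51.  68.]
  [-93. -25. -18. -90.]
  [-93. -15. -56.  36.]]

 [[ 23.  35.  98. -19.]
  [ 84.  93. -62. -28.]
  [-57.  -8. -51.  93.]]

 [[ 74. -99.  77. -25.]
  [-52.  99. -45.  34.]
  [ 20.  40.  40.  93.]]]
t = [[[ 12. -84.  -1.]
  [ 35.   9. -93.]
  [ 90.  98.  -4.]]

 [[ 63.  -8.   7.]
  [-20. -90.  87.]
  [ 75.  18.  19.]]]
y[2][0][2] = 77.0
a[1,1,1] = -98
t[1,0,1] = -8.0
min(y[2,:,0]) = -52.0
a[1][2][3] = -97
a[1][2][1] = -54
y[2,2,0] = 20.0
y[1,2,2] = -51.0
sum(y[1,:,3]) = 46.0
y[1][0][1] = 35.0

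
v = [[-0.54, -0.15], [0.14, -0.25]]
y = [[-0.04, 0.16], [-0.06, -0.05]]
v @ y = [[0.03, -0.08], [0.01, 0.03]]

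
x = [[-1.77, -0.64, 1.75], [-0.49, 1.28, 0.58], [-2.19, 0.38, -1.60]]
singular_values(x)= [2.86, 2.49, 1.39]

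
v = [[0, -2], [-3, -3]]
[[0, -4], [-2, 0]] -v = [[0, -2], [1, 3]]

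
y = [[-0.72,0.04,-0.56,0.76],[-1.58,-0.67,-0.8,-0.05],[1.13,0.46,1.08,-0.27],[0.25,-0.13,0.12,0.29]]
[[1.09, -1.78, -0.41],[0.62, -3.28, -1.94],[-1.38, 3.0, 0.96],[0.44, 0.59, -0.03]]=y@ [[0.56, 1.51, 1.16], [-0.91, -0.25, 1.24], [-1.19, 1.32, -0.9], [1.13, 0.07, -0.17]]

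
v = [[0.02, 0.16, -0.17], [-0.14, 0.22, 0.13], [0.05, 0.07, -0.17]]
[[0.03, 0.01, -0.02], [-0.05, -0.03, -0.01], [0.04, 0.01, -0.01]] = v @ [[0.01, 0.06, 0.14], [-0.06, -0.04, -0.02], [-0.24, -0.08, 0.11]]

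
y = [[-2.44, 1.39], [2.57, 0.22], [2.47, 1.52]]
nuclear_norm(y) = 6.38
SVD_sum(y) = [[-2.34, -0.15], [2.57, 0.17], [2.56, 0.16]] + [[-0.1, 1.54], [-0.00, 0.05], [-0.09, 1.36]]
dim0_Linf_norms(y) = [2.57, 1.52]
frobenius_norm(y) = 4.79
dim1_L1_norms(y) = [3.83, 2.79, 3.99]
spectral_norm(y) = 4.33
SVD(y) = [[-0.54,  -0.75], [0.6,  -0.03], [0.59,  -0.66]] @ diag([4.326559052147472, 2.056984873128817]) @ [[1.00, 0.06], [0.06, -1.0]]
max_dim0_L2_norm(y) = 4.32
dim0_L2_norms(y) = [4.32, 2.07]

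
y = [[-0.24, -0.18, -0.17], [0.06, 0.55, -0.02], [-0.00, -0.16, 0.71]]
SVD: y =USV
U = [[-0.11, -0.50, -0.86],[-0.31, 0.84, -0.44],[0.94, 0.22, -0.25]]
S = [0.76, 0.59, 0.19]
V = [[0.01, -0.40, 0.92], [0.29, 0.88, 0.38], [0.96, -0.26, -0.13]]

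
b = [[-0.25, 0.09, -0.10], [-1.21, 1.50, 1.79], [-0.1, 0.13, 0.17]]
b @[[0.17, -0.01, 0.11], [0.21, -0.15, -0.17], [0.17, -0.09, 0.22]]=[[-0.04, -0.0, -0.06], [0.41, -0.37, 0.01], [0.04, -0.03, 0.0]]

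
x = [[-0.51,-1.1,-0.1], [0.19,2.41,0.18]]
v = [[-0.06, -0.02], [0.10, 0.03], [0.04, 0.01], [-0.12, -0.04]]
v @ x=[[0.03, 0.02, 0.00], [-0.05, -0.04, -0.0], [-0.02, -0.02, -0.00], [0.05, 0.04, 0.0]]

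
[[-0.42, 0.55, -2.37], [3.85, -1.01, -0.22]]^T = [[-0.42,3.85], [0.55,-1.01], [-2.37,-0.22]]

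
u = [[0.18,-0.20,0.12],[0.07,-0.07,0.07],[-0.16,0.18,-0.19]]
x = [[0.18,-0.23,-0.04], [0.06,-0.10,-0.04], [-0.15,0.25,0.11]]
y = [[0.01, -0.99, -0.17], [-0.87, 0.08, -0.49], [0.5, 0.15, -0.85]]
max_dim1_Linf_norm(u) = 0.2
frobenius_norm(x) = 0.45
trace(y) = -0.76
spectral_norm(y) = 1.01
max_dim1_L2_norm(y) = 1.0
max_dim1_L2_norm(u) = 0.31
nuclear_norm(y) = 3.00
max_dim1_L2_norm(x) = 0.31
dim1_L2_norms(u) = [0.29, 0.12, 0.31]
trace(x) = 0.19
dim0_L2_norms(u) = [0.25, 0.28, 0.24]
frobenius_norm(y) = 1.73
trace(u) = -0.08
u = x @ y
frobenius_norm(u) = 0.44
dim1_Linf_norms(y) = [0.99, 0.87, 0.85]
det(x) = -0.00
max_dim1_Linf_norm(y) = 0.99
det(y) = 1.00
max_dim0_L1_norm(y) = 1.51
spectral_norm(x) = 0.44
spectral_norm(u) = 0.44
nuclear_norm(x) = 0.50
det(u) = -0.00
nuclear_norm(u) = 0.50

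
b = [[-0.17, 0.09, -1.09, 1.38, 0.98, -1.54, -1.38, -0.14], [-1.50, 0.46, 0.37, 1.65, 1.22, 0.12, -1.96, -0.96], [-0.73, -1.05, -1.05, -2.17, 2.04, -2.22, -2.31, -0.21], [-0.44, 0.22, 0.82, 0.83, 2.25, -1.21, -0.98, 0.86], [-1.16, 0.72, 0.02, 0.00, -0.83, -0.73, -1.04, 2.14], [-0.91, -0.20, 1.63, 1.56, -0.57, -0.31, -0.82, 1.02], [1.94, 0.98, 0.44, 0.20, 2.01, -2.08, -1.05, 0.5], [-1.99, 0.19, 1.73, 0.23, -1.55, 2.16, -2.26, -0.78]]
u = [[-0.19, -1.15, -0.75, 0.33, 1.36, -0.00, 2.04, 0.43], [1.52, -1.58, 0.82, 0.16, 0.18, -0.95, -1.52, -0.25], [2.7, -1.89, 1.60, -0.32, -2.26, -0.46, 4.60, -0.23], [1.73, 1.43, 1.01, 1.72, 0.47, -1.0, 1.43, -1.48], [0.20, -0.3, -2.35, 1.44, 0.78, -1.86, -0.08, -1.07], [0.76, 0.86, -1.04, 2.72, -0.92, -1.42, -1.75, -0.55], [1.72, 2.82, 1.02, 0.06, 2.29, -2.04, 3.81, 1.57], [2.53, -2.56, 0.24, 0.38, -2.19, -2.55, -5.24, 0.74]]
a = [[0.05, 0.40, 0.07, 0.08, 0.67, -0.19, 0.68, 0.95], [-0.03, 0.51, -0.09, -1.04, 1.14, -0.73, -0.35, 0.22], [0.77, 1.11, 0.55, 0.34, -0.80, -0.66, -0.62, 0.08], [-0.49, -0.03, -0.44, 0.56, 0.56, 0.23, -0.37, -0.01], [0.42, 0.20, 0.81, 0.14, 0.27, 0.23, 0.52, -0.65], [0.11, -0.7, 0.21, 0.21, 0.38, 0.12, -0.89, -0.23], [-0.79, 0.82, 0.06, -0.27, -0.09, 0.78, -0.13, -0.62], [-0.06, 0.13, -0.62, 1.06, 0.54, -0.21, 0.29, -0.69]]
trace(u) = 5.46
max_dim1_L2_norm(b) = 4.68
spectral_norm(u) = 9.30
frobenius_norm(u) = 13.83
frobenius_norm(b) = 10.15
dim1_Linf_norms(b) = [1.54, 1.96, 2.31, 2.25, 2.14, 1.63, 2.08, 2.26]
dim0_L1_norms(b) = [8.84, 3.91, 7.15, 8.02, 11.45, 10.37, 11.8, 6.61]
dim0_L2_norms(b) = [3.59, 1.71, 2.99, 3.54, 4.37, 4.29, 4.47, 2.86]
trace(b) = -2.90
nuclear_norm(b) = 23.88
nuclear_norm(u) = 31.55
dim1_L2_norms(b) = [2.9, 3.4, 4.68, 3.14, 2.96, 2.84, 3.83, 4.45]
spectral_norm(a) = 2.11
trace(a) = 1.24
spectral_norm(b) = 6.37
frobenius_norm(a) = 4.30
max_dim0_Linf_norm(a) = 1.14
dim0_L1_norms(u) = [11.35, 12.59, 8.83, 7.13, 10.45, 10.28, 20.47, 6.32]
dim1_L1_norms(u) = [6.25, 6.98, 14.06, 10.27, 8.08, 10.02, 15.33, 16.43]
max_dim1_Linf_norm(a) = 1.14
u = b @ a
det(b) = -308.24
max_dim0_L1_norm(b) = 11.8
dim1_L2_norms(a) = [1.42, 1.83, 1.93, 1.12, 1.31, 1.26, 1.55, 1.56]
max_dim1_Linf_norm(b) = 2.31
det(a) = -0.07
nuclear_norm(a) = 11.01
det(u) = 28.79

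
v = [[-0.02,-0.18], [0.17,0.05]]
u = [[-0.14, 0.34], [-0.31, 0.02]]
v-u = [[0.12, -0.52], [0.48, 0.03]]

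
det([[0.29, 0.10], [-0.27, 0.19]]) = 0.082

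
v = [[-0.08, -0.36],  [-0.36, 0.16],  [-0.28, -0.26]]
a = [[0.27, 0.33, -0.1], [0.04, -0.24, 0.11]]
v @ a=[[-0.04, 0.06, -0.03],[-0.09, -0.16, 0.05],[-0.09, -0.03, -0.0]]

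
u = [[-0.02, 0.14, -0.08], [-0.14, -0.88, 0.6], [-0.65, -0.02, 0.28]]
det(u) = 0.00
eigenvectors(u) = [[-0.02, 0.34, 0.16], [0.46, 0.50, -0.98], [0.89, 0.8, 0.07]]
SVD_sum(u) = [[0.04,0.11,-0.09], [-0.32,-0.79,0.62], [-0.12,-0.28,0.22]] + [[-0.06, 0.03, 0.01], [0.18, -0.09, -0.02], [-0.53, 0.26, 0.06]] + [[-0.00, -0.0, -0.0], [-0.0, -0.0, -0.0], [0.0, 0.0, 0.00]]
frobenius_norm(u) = 1.30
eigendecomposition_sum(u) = [[0.02, 0.00, -0.01],[-0.32, -0.04, 0.16],[-0.63, -0.08, 0.31]] + [[-0.0, -0.00, 0.00], [-0.01, -0.0, 0.0], [-0.01, -0.00, 0.0]] + [[-0.03, 0.14, -0.07], [0.19, -0.84, 0.44], [-0.01, 0.06, -0.03]]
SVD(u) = [[0.13, 0.11, -0.99], [-0.93, -0.32, -0.16], [-0.34, 0.94, 0.06]] @ diag([1.1298502214271546, 0.6365030135127552, 0.0015462632994536231]) @ [[0.31, 0.75, -0.59],[-0.89, 0.44, 0.10],[0.33, 0.5, 0.8]]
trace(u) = -0.62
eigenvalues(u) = [0.29, -0.0, -0.9]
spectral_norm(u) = 1.13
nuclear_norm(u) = 1.77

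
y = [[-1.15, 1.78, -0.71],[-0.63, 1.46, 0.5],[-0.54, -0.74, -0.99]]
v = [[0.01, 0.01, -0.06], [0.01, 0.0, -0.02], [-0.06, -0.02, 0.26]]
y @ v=[[0.05, 0.00, -0.15], [-0.02, -0.02, 0.14], [0.05, 0.01, -0.21]]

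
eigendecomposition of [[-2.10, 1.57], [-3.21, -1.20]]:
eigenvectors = [[-0.11+0.56j, (-0.11-0.56j)], [(-0.82+0j), -0.82-0.00j]]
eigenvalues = [(-1.65+2.2j), (-1.65-2.2j)]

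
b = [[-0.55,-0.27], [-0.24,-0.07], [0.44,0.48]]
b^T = [[-0.55, -0.24, 0.44],[-0.27, -0.07, 0.48]]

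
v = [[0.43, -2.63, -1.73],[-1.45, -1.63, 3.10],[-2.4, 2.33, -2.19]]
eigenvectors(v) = [[-0.71, 0.70, -0.21],[0.5, 0.7, -0.78],[0.5, 0.13, 0.59]]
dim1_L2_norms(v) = [3.18, 3.79, 4.0]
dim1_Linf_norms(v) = [2.63, 3.1, 2.4]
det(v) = 38.96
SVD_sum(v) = [[0.11,-0.37,0.41], [0.61,-2.0,2.2], [-0.72,2.37,-2.61]] + [[1.47, -1.54, -1.81], [-0.98, 1.03, 1.21], [-0.6, 0.63, 0.73]] + [[-1.16,  -0.71,  -0.33],  [-1.07,  -0.66,  -0.31],  [-1.08,  -0.67,  -0.31]]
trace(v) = -3.39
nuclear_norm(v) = 10.61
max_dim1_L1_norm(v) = 6.92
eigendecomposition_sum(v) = [[1.63, -1.40, -1.26], [-1.16, 0.99, 0.89], [-1.16, 1.0, 0.89]] + [[-1.55, -0.71, -1.48],[-1.56, -0.71, -1.48],[-0.28, -0.13, -0.26]] + [[0.34, -0.52, 1.00], [1.26, -1.92, 3.69], [-0.96, 1.46, -2.82]]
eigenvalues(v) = [3.52, -2.52, -4.39]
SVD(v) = [[-0.12, 0.79, 0.6], [-0.64, -0.53, 0.56], [0.76, -0.32, 0.57]] @ diag([4.742938887193124, 3.549245928574976, 2.314407926629444]) @ [[-0.2, 0.66, -0.73], [0.53, -0.55, -0.65], [-0.83, -0.51, -0.24]]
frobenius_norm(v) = 6.36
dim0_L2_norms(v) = [2.84, 3.87, 4.17]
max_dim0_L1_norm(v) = 7.02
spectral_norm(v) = 4.74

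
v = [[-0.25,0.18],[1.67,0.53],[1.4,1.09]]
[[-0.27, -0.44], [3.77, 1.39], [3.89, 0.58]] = v @[[1.90,1.12], [1.13,-0.91]]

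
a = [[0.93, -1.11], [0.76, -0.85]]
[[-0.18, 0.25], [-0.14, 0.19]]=a @ [[-0.04, 0.05],[0.13, -0.18]]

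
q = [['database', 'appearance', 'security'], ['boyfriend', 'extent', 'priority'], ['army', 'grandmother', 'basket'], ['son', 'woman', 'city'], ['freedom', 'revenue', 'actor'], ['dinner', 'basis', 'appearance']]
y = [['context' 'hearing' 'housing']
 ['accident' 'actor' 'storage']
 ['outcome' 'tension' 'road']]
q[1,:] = ['boyfriend', 'extent', 'priority']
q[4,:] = ['freedom', 'revenue', 'actor']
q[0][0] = 'database'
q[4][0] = 'freedom'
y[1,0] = 'accident'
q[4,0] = 'freedom'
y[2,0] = 'outcome'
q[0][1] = 'appearance'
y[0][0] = 'context'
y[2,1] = 'tension'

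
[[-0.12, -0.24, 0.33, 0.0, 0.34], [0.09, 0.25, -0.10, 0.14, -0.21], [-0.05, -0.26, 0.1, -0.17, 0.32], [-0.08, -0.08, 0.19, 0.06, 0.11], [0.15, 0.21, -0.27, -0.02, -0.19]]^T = [[-0.12, 0.09, -0.05, -0.08, 0.15], [-0.24, 0.25, -0.26, -0.08, 0.21], [0.33, -0.1, 0.1, 0.19, -0.27], [0.0, 0.14, -0.17, 0.06, -0.02], [0.34, -0.21, 0.32, 0.11, -0.19]]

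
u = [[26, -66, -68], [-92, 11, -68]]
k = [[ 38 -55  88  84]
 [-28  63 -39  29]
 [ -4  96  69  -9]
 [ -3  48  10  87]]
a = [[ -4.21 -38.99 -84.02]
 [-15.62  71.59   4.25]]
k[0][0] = 38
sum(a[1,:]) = 60.220000000000006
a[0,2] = -84.02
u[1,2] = -68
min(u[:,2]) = -68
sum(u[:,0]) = -66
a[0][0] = -4.21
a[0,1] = -38.99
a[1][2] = 4.25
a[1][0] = -15.62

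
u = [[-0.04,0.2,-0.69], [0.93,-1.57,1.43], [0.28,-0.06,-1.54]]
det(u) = 0.00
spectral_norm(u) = 2.59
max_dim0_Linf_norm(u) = 1.57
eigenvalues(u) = [0j, (-1.58+0.39j), (-1.58-0.39j)]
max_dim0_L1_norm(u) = 3.66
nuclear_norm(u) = 3.87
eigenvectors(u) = [[(0.8+0j),(0.11-0.07j),0.11+0.07j], [(0.59+0j),(-0.96+0j),(-0.96-0j)], [0.12+0.00j,-0.07-0.22j,-0.07+0.22j]]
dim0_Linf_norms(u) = [0.93, 1.57, 1.54]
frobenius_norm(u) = 2.89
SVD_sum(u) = [[-0.18, 0.36, -0.54], [0.59, -1.19, 1.79], [-0.3, 0.60, -0.91]] + [[0.14, -0.16, -0.15], [0.34, -0.38, -0.36], [0.58, -0.66, -0.63]] + [[0.00,0.0,0.00], [0.0,0.0,0.00], [-0.0,-0.00,-0.00]]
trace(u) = -3.15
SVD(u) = [[-0.26, -0.2, -0.94], [0.86, -0.49, -0.13], [-0.44, -0.85, 0.3]] @ diag([2.5911815764059605, 1.2774105908740567, 0.00046948600930560465]) @ [[0.27, -0.53, 0.8],[-0.54, 0.61, 0.58],[-0.80, -0.59, -0.12]]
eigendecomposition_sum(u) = [[0.00+0.00j, 0.00+0.00j, -0.00+0.00j], [0j, 0j, (-0+0j)], [0.00+0.00j, 0.00+0.00j, (-0+0j)]] + [[(-0.02+0.09j), 0.10-0.04j, (-0.34-0.37j)], [(0.46-0.47j), (-0.79-0.12j), (0.72+3.6j)], [(0.14+0.07j), -0.03-0.19j, -0.77+0.42j]] + [[(-0.02-0.09j), 0.10+0.04j, -0.34+0.37j], [0.46+0.47j, (-0.79+0.12j), (0.72-3.6j)], [(0.14-0.07j), (-0.03+0.19j), (-0.77-0.42j)]]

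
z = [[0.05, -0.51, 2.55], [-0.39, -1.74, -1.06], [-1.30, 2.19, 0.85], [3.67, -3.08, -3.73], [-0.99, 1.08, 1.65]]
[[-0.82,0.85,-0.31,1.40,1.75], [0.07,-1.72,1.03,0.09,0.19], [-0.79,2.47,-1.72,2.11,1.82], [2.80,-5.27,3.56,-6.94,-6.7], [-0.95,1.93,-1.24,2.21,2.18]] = z @ [[0.48, -0.3, 0.30, -1.39, -1.33], [0.05, 0.76, -0.52, -0.08, -0.22], [-0.32, 0.49, -0.23, 0.56, 0.67]]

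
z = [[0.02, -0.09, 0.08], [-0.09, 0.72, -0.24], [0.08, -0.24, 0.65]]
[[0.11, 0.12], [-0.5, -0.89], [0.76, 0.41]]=z @ [[-1.54, -0.38], [-0.49, -1.21], [1.18, 0.23]]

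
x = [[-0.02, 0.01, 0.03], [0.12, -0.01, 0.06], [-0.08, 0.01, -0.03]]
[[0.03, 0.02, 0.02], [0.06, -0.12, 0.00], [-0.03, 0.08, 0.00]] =x@[[0.00, -1.00, 0.01], [-0.19, 0.01, 0.98], [0.98, 0.0, 0.19]]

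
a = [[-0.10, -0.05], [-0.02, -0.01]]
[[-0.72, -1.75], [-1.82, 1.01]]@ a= [[0.11,  0.05], [0.16,  0.08]]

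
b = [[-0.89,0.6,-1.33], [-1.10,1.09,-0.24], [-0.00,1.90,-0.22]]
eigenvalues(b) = [(-0.67+1.19j), (-0.67-1.19j), (1.31+0j)]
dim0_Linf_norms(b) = [1.1, 1.9, 1.33]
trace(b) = -0.02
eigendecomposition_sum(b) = [[(-0.54+0.36j), 0.50+0.51j, (-0.61-0.28j)], [-0.34+0.05j, 0.13+0.36j, -0.23-0.27j], [0.26+0.45j, (0.43-0.37j), (-0.25+0.47j)]] + [[(-0.54-0.36j), (0.5-0.51j), -0.61+0.28j], [-0.34-0.05j, 0.13-0.36j, -0.23+0.27j], [(0.26-0.45j), (0.43+0.37j), -0.25-0.47j]] + [[0.20-0.00j,(-0.4+0j),(-0.11+0j)], [(-0.42+0j),(0.83-0j),0.23-0.00j], [(-0.51+0j),(1.03-0j),(0.28-0j)]]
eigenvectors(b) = [[(0.72+0j),  (0.72-0j),  (-0.29+0j)], [(0.35+0.16j),  (0.35-0.16j),  (0.6+0j)], [(0.04-0.57j),  0.04+0.57j,  0.75+0.00j]]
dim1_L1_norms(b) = [2.82, 2.43, 2.12]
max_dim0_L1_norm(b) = 3.59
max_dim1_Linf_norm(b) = 1.9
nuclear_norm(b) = 4.64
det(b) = 2.44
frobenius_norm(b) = 3.01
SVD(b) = [[-0.53, -0.72, -0.46], [-0.56, -0.11, 0.82], [-0.64, 0.69, -0.34]] @ diag([2.59126061964488, 1.355348000751119, 0.6953417849788556]) @ [[0.42, -0.83, 0.38], [0.56, 0.56, 0.61], [-0.72, -0.05, 0.7]]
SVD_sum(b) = [[-0.58,1.13,-0.52], [-0.61,1.2,-0.55], [-0.69,1.36,-0.62]] + [[-0.54, -0.55, -0.59], [-0.08, -0.08, -0.09], [0.52, 0.53, 0.57]] + [[0.23, 0.01, -0.22], [-0.41, -0.03, 0.40], [0.17, 0.01, -0.17]]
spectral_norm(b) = 2.59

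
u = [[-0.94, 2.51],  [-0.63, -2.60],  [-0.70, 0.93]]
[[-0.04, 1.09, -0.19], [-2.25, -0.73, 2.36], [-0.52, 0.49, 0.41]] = u @ [[1.43,-0.25,-1.35], [0.52,0.34,-0.58]]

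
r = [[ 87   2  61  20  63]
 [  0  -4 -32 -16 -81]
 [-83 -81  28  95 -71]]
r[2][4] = -71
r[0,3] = 20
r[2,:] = [-83, -81, 28, 95, -71]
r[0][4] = 63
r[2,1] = -81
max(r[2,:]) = 95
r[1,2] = -32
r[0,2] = 61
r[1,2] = -32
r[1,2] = -32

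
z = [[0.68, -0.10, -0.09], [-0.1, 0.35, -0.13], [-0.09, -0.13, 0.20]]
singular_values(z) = [0.71, 0.42, 0.1]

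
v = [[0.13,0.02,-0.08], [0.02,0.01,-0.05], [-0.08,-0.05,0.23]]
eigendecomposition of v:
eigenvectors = [[0.47, 0.88, -0.03], [0.19, -0.07, 0.98], [-0.86, 0.47, 0.20]]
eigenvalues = [0.28, 0.09, -0.0]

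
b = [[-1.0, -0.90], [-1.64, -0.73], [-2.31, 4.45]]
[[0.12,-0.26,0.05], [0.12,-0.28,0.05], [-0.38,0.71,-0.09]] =b@ [[-0.03, 0.08, -0.02], [-0.1, 0.20, -0.03]]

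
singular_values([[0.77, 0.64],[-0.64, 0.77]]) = [1.0, 1.0]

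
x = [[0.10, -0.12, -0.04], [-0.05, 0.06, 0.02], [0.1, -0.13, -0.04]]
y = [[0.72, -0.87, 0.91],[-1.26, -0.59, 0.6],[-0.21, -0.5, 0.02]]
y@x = [[0.21, -0.26, -0.08], [-0.04, 0.04, 0.01], [0.01, -0.01, -0.00]]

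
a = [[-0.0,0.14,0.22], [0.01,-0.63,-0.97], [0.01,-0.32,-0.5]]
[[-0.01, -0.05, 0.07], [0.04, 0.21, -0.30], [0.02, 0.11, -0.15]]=a@ [[0.12,-0.0,-0.04], [-0.00,0.34,-0.44], [-0.04,-0.44,0.59]]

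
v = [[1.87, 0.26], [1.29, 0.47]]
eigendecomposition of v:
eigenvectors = [[0.78,-0.16], [0.63,0.99]]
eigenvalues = [2.08, 0.26]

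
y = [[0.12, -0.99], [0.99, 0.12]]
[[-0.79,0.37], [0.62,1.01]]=y@[[0.52,1.05],[0.86,-0.25]]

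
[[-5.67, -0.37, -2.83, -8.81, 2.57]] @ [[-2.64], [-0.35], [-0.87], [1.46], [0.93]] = [[7.09]]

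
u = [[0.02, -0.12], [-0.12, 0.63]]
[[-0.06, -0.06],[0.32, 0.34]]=u@ [[0.89,-0.15], [0.67,0.51]]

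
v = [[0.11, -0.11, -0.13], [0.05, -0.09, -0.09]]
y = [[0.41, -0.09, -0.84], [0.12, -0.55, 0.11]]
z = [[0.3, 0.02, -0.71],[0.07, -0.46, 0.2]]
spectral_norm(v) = 0.24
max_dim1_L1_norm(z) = 1.03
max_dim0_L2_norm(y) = 0.85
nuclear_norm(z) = 1.26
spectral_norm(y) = 0.94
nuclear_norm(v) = 0.27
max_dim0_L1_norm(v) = 0.22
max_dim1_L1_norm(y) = 1.34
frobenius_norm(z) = 0.92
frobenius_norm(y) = 1.10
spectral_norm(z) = 0.80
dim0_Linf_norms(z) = [0.3, 0.46, 0.71]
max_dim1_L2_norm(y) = 0.94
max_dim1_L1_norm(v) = 0.35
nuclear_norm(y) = 1.51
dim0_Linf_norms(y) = [0.41, 0.55, 0.84]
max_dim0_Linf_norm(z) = 0.71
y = z + v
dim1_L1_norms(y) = [1.34, 0.78]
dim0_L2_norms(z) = [0.31, 0.46, 0.74]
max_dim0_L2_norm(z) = 0.74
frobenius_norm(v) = 0.24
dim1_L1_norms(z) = [1.03, 0.73]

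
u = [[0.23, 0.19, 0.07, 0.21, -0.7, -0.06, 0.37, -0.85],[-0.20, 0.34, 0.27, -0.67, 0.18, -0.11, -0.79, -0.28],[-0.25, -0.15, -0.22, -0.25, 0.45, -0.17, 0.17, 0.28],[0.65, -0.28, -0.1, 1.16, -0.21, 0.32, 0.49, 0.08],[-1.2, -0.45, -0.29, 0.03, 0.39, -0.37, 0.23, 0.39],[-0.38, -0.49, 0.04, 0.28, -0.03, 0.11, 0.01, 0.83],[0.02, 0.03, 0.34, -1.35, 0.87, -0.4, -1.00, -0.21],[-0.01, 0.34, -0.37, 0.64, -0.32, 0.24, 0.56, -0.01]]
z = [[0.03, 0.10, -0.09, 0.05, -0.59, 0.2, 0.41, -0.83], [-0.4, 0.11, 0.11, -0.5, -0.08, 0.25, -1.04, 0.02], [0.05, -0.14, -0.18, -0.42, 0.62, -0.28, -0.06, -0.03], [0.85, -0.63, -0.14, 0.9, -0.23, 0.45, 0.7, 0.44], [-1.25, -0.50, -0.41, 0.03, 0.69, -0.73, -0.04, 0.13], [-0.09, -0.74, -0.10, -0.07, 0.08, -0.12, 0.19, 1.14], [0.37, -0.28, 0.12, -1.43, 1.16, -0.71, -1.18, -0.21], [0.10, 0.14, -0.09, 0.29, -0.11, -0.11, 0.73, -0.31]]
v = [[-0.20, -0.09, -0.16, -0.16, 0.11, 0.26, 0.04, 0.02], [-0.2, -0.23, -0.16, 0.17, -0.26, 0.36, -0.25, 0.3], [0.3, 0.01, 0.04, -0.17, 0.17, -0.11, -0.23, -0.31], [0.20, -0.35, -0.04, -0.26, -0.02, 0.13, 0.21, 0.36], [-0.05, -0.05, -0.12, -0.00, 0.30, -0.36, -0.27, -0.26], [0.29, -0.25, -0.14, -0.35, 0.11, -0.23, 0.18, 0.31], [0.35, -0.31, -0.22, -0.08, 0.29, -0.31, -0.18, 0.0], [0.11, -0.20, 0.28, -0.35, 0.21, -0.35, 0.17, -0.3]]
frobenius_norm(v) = 1.82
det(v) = 0.00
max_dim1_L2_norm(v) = 0.73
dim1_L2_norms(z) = [1.13, 1.26, 0.84, 1.7, 1.73, 1.39, 2.36, 0.88]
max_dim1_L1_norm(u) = 4.22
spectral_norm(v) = 1.22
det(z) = -0.00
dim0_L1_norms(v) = [1.7, 1.49, 1.16, 1.54, 1.47, 2.11, 1.53, 1.86]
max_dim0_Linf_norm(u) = 1.35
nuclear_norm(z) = 9.18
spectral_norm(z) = 3.00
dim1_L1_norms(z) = [2.3, 2.51, 1.78, 4.34, 3.78, 2.53, 5.46, 1.88]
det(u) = 0.00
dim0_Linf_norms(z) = [1.25, 0.74, 0.41, 1.43, 1.16, 0.73, 1.18, 1.14]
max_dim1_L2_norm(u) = 1.97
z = u + v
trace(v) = -1.06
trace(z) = -0.06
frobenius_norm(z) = 4.21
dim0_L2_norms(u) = [1.47, 0.9, 0.69, 2.05, 1.33, 0.72, 1.55, 1.33]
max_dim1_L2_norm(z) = 2.36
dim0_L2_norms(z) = [1.61, 1.16, 0.52, 1.84, 1.62, 1.2, 1.93, 1.53]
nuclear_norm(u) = 7.56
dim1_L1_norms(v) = [1.04, 1.93, 1.34, 1.57, 1.41, 1.86, 1.74, 1.97]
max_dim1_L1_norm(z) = 5.46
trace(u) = 1.00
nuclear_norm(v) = 4.11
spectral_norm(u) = 2.85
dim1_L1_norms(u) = [2.68, 2.84, 1.94, 3.29, 3.35, 2.17, 4.22, 2.49]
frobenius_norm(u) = 3.76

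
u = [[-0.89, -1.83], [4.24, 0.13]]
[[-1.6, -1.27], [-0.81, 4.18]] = u @ [[-0.22, 0.98], [0.98, 0.22]]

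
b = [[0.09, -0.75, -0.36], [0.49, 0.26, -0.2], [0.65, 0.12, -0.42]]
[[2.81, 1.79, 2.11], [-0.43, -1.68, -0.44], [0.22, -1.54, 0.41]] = b @ [[1.30, -2.96, -3.21], [-3.79, -2.02, -0.3], [0.41, -1.50, -6.04]]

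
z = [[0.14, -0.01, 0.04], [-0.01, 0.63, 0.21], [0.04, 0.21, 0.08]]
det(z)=-0.000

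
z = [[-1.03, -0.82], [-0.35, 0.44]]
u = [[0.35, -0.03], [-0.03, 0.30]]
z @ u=[[-0.34,-0.22], [-0.14,0.14]]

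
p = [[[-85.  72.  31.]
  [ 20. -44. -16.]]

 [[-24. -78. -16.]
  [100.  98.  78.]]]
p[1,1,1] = 98.0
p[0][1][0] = 20.0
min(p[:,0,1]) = -78.0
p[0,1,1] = -44.0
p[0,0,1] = 72.0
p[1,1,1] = 98.0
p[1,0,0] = -24.0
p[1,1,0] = 100.0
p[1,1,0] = 100.0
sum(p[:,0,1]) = -6.0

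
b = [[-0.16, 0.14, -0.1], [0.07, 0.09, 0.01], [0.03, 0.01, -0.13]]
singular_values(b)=[0.24, 0.13, 0.11]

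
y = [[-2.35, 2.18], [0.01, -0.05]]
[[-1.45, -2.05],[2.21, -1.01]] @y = [[3.39, -3.06],[-5.2, 4.87]]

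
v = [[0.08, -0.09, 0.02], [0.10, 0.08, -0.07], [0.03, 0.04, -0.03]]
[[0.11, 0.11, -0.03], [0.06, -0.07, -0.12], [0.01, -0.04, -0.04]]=v @ [[1.17, 0.2, -0.78],[-0.01, -0.97, -0.24],[0.77, 0.12, 0.35]]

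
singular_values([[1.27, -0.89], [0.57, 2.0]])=[2.19, 1.39]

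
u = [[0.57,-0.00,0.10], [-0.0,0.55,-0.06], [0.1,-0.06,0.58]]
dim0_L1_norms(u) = [0.67, 0.61, 0.74]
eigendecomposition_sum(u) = [[0.26, -0.13, 0.31], [-0.13, 0.07, -0.16], [0.31, -0.16, 0.37]] + [[0.16, -0.12, -0.18], [-0.12, 0.08, 0.13], [-0.18, 0.13, 0.21]] + [[0.15, 0.25, -0.02], [0.25, 0.40, -0.04], [-0.02, -0.04, 0.0]]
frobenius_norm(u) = 1.00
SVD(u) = [[-0.61, 0.53, 0.59], [0.31, 0.85, -0.43], [-0.73, -0.08, -0.68]] @ diag([0.6894938789622775, 0.5554371244545377, 0.4550689965831848]) @ [[-0.61, 0.31, -0.73], [0.53, 0.85, -0.08], [0.59, -0.43, -0.68]]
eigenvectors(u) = [[-0.61, 0.59, 0.53], [0.31, -0.43, 0.85], [-0.73, -0.68, -0.08]]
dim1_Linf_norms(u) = [0.57, 0.55, 0.58]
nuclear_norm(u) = 1.70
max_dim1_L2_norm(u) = 0.59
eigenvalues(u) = [0.69, 0.46, 0.56]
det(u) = 0.17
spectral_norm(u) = 0.69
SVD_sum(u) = [[0.26,  -0.13,  0.31], [-0.13,  0.07,  -0.16], [0.31,  -0.16,  0.37]] + [[0.15,0.25,-0.02], [0.25,0.40,-0.04], [-0.02,-0.04,0.0]] + [[0.16, -0.12, -0.18],[-0.12, 0.08, 0.13],[-0.18, 0.13, 0.21]]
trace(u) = 1.70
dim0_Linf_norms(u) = [0.57, 0.55, 0.58]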